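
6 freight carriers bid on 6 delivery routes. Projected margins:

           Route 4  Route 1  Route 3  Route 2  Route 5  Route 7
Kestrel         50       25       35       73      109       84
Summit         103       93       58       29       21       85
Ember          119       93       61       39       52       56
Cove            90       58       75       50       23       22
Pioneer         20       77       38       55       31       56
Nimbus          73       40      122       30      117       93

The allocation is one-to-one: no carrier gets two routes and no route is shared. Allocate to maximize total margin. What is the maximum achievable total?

Treat this as an assignment problem: match each carrier to one route.
Optimal: Kestrel→Route 5 ($109k), Summit→Route 7 ($85k), Ember→Route 4 ($119k), Cove→Route 2 ($50k), Pioneer→Route 1 ($77k), Nimbus→Route 3 ($122k) — total 109+85+119+50+77+122 = $562k.
Max-entry greedy (repeatedly take the single best remaining cell) gives $549k, worse by 13.
Next-best assignment: Kestrel→Route 5, Summit→Route 7, Ember→Route 1, Cove→Route 4, Pioneer→Route 2, Nimbus→Route 3 = $554k.
No other one-to-one assignment exceeds $562k.

Maximum total: $562k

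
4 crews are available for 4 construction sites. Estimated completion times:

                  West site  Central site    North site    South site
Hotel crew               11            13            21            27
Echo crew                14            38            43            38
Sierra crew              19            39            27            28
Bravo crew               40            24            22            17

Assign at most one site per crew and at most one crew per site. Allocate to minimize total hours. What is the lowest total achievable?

Min total: 71 hours

Optimal: Hotel crew→Central site (13 hours), Echo crew→West site (14 hours), Sierra crew→North site (27 hours), Bravo crew→South site (17 hours) — total 13+14+27+17 = 71 hours.
Column-greedy (each site in turn goes to its cheapest remaining crew) gives 100 hours, worse by 29.
Checked against all permutations: 71 hours is optimal.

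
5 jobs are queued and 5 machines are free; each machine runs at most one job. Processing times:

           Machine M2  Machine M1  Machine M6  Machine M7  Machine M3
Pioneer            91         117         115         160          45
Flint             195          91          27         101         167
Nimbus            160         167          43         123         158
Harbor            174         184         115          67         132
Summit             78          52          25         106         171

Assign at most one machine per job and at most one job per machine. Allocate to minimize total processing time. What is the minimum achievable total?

Minimum total: 324 min

Optimal: Pioneer→Machine M3 (45 min), Flint→Machine M1 (91 min), Nimbus→Machine M6 (43 min), Harbor→Machine M7 (67 min), Summit→Machine M2 (78 min) — total 45+91+43+67+78 = 324 min.
Checked against all permutations: 324 min is optimal.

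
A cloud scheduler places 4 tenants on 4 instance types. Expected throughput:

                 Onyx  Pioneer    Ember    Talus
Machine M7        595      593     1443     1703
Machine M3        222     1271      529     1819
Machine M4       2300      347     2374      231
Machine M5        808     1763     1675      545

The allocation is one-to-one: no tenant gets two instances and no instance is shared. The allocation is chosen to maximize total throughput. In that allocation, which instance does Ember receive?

Ember receives Machine M7.

This is the linear assignment problem.
Optimal: Onyx→Machine M4 (2300 ops/s), Pioneer→Machine M5 (1763 ops/s), Ember→Machine M7 (1443 ops/s), Talus→Machine M3 (1819 ops/s) — total 2300+1763+1443+1819 = 7325 ops/s.
Max-entry greedy (repeatedly take the single best remaining cell) gives 6551 ops/s, worse by 774.
Swapping Ember↔Pioneer (Ember→Machine M5 1675 ops/s, Pioneer→Machine M7 593 ops/s) loses 938.
Checked against all permutations: 7325 ops/s is optimal.
Ember's own top instance is Machine M4 (2374 ops/s), but forcing Ember→Machine M4 and reassigning the rest optimally gives only 6551 ops/s — worse by 774.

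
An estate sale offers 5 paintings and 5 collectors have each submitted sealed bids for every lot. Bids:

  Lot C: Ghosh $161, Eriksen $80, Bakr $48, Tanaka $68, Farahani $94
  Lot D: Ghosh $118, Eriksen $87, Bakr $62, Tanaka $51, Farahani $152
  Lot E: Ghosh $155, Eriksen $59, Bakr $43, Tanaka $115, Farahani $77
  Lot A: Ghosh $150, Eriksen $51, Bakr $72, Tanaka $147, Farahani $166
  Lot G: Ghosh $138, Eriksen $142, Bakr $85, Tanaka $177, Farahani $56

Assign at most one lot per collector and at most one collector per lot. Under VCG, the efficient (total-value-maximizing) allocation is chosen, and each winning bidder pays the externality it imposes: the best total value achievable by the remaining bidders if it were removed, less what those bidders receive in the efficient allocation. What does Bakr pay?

Bakr pays $18.

Efficient allocation: Ghosh→Lot C ($161), Eriksen→Lot G ($142), Bakr→Lot D ($62), Tanaka→Lot E ($115), Farahani→Lot A ($166); total welfare W = $646.
Bakr receives Lot D at value $62, so the others get W − 62 = $584.
Without Bakr: best allocation of the remaining 4 bidders over all 5 lots is Ghosh→Lot C ($161), Eriksen→Lot G ($142), Tanaka→Lot A ($147), Farahani→Lot D ($152), total $602.
VCG payment = (others' best without Bakr) − (others' welfare with Bakr) = 602 − 584 = $18.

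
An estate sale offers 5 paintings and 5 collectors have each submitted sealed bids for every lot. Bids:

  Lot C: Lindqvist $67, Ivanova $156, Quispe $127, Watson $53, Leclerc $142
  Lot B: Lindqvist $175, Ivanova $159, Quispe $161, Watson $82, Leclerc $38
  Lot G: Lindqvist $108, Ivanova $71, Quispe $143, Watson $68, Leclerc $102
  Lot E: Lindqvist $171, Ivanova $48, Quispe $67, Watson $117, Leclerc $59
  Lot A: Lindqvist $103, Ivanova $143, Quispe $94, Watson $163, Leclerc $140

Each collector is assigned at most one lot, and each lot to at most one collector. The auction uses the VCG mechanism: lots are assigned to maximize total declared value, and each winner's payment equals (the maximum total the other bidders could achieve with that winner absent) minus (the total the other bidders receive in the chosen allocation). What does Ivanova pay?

Ivanova pays $18.

Efficient allocation: Lindqvist→Lot E ($171), Ivanova→Lot B ($159), Quispe→Lot G ($143), Watson→Lot A ($163), Leclerc→Lot C ($142); total welfare W = $778.
Ivanova receives Lot B at value $159, so the others get W − 159 = $619.
Without Ivanova: best allocation of the remaining 4 bidders over all 5 lots is Lindqvist→Lot E ($171), Quispe→Lot B ($161), Watson→Lot A ($163), Leclerc→Lot C ($142), total $637.
VCG payment = (others' best without Ivanova) − (others' welfare with Ivanova) = 637 − 619 = $18.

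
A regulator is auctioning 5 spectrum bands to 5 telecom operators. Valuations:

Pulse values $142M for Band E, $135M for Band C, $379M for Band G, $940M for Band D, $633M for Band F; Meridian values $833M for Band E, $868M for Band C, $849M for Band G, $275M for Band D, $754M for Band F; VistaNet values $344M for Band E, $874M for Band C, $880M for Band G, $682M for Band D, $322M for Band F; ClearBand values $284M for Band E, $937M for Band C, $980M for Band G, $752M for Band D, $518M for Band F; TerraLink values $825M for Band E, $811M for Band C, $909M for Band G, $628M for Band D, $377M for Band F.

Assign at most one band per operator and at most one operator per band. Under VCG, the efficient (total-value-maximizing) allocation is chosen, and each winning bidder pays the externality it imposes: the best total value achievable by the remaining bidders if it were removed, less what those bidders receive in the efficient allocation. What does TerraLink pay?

Efficient allocation: Pulse→Band D ($940M), Meridian→Band F ($754M), VistaNet→Band C ($874M), ClearBand→Band G ($980M), TerraLink→Band E ($825M); total welfare W = $4373M.
TerraLink receives Band E at value $825M, so the others get W − 825 = $3548M.
Without TerraLink: best allocation of the remaining 4 bidders over all 5 bands is Pulse→Band D ($940M), Meridian→Band E ($833M), VistaNet→Band C ($874M), ClearBand→Band G ($980M), total $3627M.
VCG payment = (others' best without TerraLink) − (others' welfare with TerraLink) = 3627 − 3548 = $79M.

TerraLink pays $79M.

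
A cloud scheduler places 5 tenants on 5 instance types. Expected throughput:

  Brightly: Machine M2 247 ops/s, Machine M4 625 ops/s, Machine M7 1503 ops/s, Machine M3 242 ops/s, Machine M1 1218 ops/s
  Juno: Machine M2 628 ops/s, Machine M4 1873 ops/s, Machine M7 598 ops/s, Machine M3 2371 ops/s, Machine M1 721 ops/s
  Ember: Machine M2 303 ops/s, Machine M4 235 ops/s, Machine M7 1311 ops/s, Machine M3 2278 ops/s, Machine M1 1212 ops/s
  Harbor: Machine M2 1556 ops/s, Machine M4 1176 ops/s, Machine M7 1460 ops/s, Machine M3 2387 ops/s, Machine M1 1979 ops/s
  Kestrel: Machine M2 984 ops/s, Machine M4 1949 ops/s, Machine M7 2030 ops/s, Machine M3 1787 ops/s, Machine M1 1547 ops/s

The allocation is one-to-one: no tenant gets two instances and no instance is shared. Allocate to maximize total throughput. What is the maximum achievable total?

Maximum total: 8955 ops/s

Optimal: Brightly→Machine M1 (1218 ops/s), Juno→Machine M4 (1873 ops/s), Ember→Machine M3 (2278 ops/s), Harbor→Machine M2 (1556 ops/s), Kestrel→Machine M7 (2030 ops/s) — total 1218+1873+2278+1556+2030 = 8955 ops/s.
Row-greedy (each tenant in turn takes its best remaining instance) gives 8591 ops/s, worse by 364.
Next-best assignment: Brightly→Machine M7, Juno→Machine M4, Ember→Machine M3, Harbor→Machine M2, Kestrel→Machine M1 = 8757 ops/s.
Every other assignment is strictly worse.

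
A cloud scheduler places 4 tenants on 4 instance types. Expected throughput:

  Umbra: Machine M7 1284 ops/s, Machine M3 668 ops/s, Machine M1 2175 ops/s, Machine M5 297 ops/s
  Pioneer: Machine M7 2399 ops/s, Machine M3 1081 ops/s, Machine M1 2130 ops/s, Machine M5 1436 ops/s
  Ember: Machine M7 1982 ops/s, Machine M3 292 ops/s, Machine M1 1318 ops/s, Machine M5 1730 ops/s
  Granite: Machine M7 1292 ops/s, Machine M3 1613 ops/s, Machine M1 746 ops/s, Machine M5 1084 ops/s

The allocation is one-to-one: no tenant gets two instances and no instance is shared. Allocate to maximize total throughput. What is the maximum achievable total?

Treat this as an assignment problem: match each tenant to one instance.
Optimal: Umbra→Machine M1 (2175 ops/s), Pioneer→Machine M7 (2399 ops/s), Ember→Machine M5 (1730 ops/s), Granite→Machine M3 (1613 ops/s) — total 2175+2399+1730+1613 = 7917 ops/s.
Next-best assignment: Umbra→Machine M1, Pioneer→Machine M5, Ember→Machine M7, Granite→Machine M3 = 7206 ops/s.

Max total: 7917 ops/s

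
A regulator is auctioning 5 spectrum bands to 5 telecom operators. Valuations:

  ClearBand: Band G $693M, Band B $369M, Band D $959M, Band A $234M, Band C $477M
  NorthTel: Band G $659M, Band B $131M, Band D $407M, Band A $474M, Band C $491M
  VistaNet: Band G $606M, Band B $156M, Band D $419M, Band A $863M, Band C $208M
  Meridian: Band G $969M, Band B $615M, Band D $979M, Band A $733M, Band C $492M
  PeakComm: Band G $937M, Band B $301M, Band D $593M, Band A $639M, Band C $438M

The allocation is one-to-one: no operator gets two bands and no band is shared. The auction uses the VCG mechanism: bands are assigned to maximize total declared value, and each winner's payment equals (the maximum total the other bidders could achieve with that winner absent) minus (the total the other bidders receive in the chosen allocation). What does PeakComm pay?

Efficient allocation: ClearBand→Band D ($959M), NorthTel→Band C ($491M), VistaNet→Band A ($863M), Meridian→Band B ($615M), PeakComm→Band G ($937M); total welfare W = $3865M.
PeakComm receives Band G at value $937M, so the others get W − 937 = $2928M.
Without PeakComm: best allocation of the remaining 4 bidders over all 5 bands is ClearBand→Band D ($959M), NorthTel→Band C ($491M), VistaNet→Band A ($863M), Meridian→Band G ($969M), total $3282M.
VCG payment = (others' best without PeakComm) − (others' welfare with PeakComm) = 3282 − 2928 = $354M.

PeakComm pays $354M.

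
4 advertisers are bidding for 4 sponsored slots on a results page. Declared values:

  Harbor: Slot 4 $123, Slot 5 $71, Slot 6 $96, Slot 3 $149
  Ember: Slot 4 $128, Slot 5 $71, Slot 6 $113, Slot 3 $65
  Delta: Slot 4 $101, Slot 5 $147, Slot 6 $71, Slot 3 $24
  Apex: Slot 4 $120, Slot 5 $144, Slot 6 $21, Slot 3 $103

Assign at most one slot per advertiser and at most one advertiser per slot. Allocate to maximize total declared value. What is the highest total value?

Treat this as an assignment problem: match each advertiser to one slot.
Optimal: Harbor→Slot 3 ($149), Ember→Slot 6 ($113), Delta→Slot 5 ($147), Apex→Slot 4 ($120) — total 149+113+147+120 = $529.
Row-greedy (each advertiser in turn takes its best remaining slot) gives $445, worse by 84.

Maximum total: $529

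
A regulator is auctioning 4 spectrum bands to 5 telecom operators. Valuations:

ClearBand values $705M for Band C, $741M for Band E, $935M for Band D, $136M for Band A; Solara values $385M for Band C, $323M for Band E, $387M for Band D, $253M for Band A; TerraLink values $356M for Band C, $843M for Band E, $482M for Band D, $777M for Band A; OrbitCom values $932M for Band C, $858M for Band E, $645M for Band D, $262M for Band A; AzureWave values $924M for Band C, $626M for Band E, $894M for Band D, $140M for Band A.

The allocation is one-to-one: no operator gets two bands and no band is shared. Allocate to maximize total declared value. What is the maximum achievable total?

Maximum total: $3494M

Optimal: AzureWave→Band C ($924M), OrbitCom→Band E ($858M), ClearBand→Band D ($935M), TerraLink→Band A ($777M) — total 924+858+935+777 = $3494M.
Column-greedy (each band in turn goes to its best remaining operator) gives $2963M, worse by 531.
Next-best assignment: OrbitCom→Band C, ClearBand→Band E, AzureWave→Band D, TerraLink→Band A = $3344M.
Swapping OrbitCom↔AzureWave (OrbitCom→Band C $932M, AzureWave→Band E $626M) loses 224.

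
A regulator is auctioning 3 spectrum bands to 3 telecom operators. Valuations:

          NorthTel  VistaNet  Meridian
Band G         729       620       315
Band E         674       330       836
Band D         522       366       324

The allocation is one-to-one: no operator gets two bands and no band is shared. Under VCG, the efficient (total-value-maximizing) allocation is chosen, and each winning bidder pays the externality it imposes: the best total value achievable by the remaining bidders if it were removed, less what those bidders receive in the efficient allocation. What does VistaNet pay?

VistaNet pays $207M.

Efficient allocation: NorthTel→Band D ($522M), VistaNet→Band G ($620M), Meridian→Band E ($836M); total welfare W = $1978M.
VistaNet receives Band G at value $620M, so the others get W − 620 = $1358M.
Without VistaNet: best allocation of the remaining 2 bidders over all 3 bands is NorthTel→Band G ($729M), Meridian→Band E ($836M), total $1565M.
VCG payment = (others' best without VistaNet) − (others' welfare with VistaNet) = 1565 − 1358 = $207M.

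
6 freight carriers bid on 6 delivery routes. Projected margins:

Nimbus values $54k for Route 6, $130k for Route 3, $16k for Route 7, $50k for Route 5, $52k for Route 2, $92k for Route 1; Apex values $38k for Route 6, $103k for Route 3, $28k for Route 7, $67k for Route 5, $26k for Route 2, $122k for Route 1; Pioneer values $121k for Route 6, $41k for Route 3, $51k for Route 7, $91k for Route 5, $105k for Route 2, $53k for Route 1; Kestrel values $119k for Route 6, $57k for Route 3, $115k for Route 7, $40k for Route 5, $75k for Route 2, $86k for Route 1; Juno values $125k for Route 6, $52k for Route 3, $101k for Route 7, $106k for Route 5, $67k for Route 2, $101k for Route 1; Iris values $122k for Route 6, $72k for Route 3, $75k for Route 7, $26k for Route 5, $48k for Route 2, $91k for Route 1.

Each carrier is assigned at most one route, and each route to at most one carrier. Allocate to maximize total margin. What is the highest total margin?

This is the linear assignment problem.
Optimal: Nimbus→Route 3 ($130k), Apex→Route 1 ($122k), Pioneer→Route 2 ($105k), Kestrel→Route 7 ($115k), Juno→Route 5 ($106k), Iris→Route 6 ($122k) — total 130+122+105+115+106+122 = $700k.
Column-greedy (each route in turn goes to its best remaining carrier) gives $631k, worse by 69.
No other one-to-one assignment exceeds $700k.

Max total: $700k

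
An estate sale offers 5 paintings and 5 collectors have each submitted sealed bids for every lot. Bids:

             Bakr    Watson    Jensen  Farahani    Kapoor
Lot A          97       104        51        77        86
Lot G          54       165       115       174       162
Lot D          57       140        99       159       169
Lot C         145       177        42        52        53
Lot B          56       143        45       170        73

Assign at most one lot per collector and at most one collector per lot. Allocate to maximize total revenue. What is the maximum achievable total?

Max total: $728

Optimal: Bakr→Lot A ($97), Watson→Lot C ($177), Jensen→Lot G ($115), Farahani→Lot B ($170), Kapoor→Lot D ($169) — total 97+177+115+170+169 = $728.
Swapping Jensen↔Watson (Jensen→Lot C $42, Watson→Lot G $165) loses 85.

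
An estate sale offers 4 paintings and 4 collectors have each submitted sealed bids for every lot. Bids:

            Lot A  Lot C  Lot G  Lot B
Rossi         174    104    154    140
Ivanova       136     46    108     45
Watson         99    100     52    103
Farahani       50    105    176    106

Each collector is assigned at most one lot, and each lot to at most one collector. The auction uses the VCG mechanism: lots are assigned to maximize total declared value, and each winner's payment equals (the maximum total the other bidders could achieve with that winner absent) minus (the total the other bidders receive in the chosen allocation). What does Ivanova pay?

Efficient allocation: Rossi→Lot B ($140), Ivanova→Lot A ($136), Watson→Lot C ($100), Farahani→Lot G ($176); total welfare W = $552.
Ivanova receives Lot A at value $136, so the others get W − 136 = $416.
Without Ivanova: best allocation of the remaining 3 bidders over all 4 lots is Rossi→Lot A ($174), Watson→Lot B ($103), Farahani→Lot G ($176), total $453.
VCG payment = (others' best without Ivanova) − (others' welfare with Ivanova) = 453 − 416 = $37.

Ivanova pays $37.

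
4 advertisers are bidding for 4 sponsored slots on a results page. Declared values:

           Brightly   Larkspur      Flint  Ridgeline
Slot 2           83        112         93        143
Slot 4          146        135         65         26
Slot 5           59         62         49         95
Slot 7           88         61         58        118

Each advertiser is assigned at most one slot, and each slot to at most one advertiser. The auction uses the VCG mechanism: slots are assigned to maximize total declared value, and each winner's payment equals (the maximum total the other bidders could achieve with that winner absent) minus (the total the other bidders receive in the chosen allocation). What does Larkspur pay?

Larkspur pays $44.

Efficient allocation: Brightly→Slot 4 ($146), Larkspur→Slot 2 ($112), Flint→Slot 5 ($49), Ridgeline→Slot 7 ($118); total welfare W = $425.
Larkspur receives Slot 2 at value $112, so the others get W − 112 = $313.
Without Larkspur: best allocation of the remaining 3 bidders over all 4 slots is Brightly→Slot 4 ($146), Flint→Slot 2 ($93), Ridgeline→Slot 7 ($118), total $357.
VCG payment = (others' best without Larkspur) − (others' welfare with Larkspur) = 357 − 313 = $44.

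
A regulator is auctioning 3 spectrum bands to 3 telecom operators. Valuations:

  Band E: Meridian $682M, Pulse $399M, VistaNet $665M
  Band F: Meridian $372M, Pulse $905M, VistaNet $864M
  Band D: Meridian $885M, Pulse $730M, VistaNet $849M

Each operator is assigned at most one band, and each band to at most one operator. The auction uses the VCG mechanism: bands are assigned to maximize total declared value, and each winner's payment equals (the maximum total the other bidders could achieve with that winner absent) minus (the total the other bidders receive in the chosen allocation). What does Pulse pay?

Pulse pays $199M.

Efficient allocation: Meridian→Band D ($885M), Pulse→Band F ($905M), VistaNet→Band E ($665M); total welfare W = $2455M.
Pulse receives Band F at value $905M, so the others get W − 905 = $1550M.
Without Pulse: best allocation of the remaining 2 bidders over all 3 bands is Meridian→Band D ($885M), VistaNet→Band F ($864M), total $1749M.
VCG payment = (others' best without Pulse) − (others' welfare with Pulse) = 1749 − 1550 = $199M.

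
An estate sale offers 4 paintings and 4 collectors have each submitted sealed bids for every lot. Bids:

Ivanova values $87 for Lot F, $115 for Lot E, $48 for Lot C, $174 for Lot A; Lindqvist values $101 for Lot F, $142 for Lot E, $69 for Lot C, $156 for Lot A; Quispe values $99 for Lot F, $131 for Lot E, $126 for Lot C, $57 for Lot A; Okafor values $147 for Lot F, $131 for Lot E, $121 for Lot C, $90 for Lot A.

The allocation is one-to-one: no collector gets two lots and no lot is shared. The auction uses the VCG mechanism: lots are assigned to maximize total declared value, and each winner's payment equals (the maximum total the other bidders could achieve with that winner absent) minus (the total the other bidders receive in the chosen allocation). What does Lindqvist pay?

Lindqvist pays $5.

Efficient allocation: Ivanova→Lot A ($174), Lindqvist→Lot E ($142), Quispe→Lot C ($126), Okafor→Lot F ($147); total welfare W = $589.
Lindqvist receives Lot E at value $142, so the others get W − 142 = $447.
Without Lindqvist: best allocation of the remaining 3 bidders over all 4 lots is Ivanova→Lot A ($174), Quispe→Lot E ($131), Okafor→Lot F ($147), total $452.
VCG payment = (others' best without Lindqvist) − (others' welfare with Lindqvist) = 452 − 447 = $5.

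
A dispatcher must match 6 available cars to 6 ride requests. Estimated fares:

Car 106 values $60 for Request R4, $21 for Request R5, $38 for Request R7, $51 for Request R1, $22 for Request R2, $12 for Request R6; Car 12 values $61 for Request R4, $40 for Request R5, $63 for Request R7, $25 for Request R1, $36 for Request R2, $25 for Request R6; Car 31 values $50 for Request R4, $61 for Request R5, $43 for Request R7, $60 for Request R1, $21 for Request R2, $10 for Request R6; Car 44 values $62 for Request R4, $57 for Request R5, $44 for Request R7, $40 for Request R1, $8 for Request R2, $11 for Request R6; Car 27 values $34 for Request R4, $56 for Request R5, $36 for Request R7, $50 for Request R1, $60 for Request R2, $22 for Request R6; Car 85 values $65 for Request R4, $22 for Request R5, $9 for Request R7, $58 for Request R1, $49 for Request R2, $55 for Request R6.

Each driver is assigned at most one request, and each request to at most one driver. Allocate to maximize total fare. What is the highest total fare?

Max total: $355

Optimal: Car 106→Request R4 ($60), Car 12→Request R7 ($63), Car 31→Request R1 ($60), Car 44→Request R5 ($57), Car 27→Request R2 ($60), Car 85→Request R6 ($55) — total 60+63+60+57+60+55 = $355.
Max-entry greedy (repeatedly take the single best remaining cell) gives $311, worse by 44.
Next-best assignment: Car 106→Request R1, Car 12→Request R7, Car 31→Request R5, Car 44→Request R4, Car 27→Request R2, Car 85→Request R6 = $352.
No other one-to-one assignment exceeds $355.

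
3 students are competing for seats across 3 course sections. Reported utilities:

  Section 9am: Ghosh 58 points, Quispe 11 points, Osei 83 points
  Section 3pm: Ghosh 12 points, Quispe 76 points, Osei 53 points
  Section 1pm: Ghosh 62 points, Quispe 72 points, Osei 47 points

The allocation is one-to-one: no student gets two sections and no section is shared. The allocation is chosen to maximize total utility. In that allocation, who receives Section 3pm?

Quispe receives Section 3pm.

Optimal: Ghosh→Section 1pm (62 points), Quispe→Section 3pm (76 points), Osei→Section 9am (83 points) — total 62+76+83 = 221 points.
Next-best assignment: Ghosh→Section 9am, Quispe→Section 1pm, Osei→Section 3pm = 183 points.
No other one-to-one assignment exceeds 221 points.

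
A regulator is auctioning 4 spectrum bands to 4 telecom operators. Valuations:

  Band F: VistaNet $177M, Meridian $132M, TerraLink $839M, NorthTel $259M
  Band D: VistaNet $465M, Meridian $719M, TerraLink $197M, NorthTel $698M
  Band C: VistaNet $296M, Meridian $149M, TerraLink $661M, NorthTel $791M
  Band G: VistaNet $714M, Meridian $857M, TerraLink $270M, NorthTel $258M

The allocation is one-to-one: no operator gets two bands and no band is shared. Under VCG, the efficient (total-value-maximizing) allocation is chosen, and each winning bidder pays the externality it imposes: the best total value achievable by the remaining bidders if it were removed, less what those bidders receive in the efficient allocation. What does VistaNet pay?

Efficient allocation: VistaNet→Band G ($714M), Meridian→Band D ($719M), TerraLink→Band F ($839M), NorthTel→Band C ($791M); total welfare W = $3063M.
VistaNet receives Band G at value $714M, so the others get W − 714 = $2349M.
Without VistaNet: best allocation of the remaining 3 bidders over all 4 bands is Meridian→Band G ($857M), TerraLink→Band F ($839M), NorthTel→Band C ($791M), total $2487M.
VCG payment = (others' best without VistaNet) − (others' welfare with VistaNet) = 2487 − 2349 = $138M.

VistaNet pays $138M.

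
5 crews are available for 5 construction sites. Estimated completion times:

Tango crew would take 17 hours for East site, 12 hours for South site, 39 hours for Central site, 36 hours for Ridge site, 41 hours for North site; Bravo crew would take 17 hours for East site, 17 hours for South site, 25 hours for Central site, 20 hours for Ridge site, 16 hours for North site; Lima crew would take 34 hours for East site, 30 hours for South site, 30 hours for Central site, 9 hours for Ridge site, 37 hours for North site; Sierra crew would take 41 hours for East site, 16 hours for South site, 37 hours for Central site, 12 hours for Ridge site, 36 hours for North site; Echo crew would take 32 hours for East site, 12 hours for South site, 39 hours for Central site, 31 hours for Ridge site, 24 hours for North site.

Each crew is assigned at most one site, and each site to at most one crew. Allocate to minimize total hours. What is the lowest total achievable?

Optimal: Tango crew→East site (17 hours), Bravo crew→North site (16 hours), Lima crew→Central site (30 hours), Sierra crew→Ridge site (12 hours), Echo crew→South site (12 hours) — total 17+16+30+12+12 = 87 hours.
Column-greedy (each site in turn goes to its cheapest remaining crew) gives 99 hours, worse by 12.
Next-best assignment: Tango crew→East site, Bravo crew→Central site, Lima crew→Ridge site, Sierra crew→South site, Echo crew→North site = 91 hours.
Every other assignment is strictly worse.

Min total: 87 hours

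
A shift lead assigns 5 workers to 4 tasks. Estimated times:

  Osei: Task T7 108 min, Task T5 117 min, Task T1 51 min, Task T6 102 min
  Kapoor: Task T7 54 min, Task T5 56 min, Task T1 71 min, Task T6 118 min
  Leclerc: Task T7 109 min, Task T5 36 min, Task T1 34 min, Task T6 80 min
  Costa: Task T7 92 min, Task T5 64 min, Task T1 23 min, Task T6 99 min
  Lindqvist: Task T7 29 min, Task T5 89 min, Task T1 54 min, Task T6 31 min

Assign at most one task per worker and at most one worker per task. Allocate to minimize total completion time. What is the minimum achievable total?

Minimum total: 144 min

Treat this as an assignment problem: match each worker to one task.
Optimal: Kapoor→Task T7 (54 min), Leclerc→Task T5 (36 min), Costa→Task T1 (23 min), Lindqvist→Task T6 (31 min) — total 54+36+23+31 = 144 min.
Row-greedy (each worker in turn takes its cheapest remaining task) gives 240 min, worse by 96.
Next-best assignment: Kapoor→Task T7, Leclerc→Task T5, Osei→Task T1, Lindqvist→Task T6 = 172 min.
Swapping Lindqvist↔Costa (Lindqvist→Task T1 54 min, Costa→Task T6 99 min) adds 99.
Every other assignment is strictly worse.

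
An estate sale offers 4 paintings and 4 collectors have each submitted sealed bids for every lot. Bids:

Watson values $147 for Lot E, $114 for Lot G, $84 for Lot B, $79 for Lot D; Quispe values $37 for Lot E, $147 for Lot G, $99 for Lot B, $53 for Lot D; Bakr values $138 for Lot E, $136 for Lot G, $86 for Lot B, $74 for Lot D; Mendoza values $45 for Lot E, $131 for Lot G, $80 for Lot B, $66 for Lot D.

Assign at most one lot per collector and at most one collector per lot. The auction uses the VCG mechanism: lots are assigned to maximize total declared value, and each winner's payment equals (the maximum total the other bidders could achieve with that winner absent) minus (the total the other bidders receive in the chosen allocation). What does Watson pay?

Watson pays $64.

Efficient allocation: Watson→Lot E ($147), Quispe→Lot B ($99), Bakr→Lot D ($74), Mendoza→Lot G ($131); total welfare W = $451.
Watson receives Lot E at value $147, so the others get W − 147 = $304.
Without Watson: best allocation of the remaining 3 bidders over all 4 lots is Quispe→Lot B ($99), Bakr→Lot E ($138), Mendoza→Lot G ($131), total $368.
VCG payment = (others' best without Watson) − (others' welfare with Watson) = 368 − 304 = $64.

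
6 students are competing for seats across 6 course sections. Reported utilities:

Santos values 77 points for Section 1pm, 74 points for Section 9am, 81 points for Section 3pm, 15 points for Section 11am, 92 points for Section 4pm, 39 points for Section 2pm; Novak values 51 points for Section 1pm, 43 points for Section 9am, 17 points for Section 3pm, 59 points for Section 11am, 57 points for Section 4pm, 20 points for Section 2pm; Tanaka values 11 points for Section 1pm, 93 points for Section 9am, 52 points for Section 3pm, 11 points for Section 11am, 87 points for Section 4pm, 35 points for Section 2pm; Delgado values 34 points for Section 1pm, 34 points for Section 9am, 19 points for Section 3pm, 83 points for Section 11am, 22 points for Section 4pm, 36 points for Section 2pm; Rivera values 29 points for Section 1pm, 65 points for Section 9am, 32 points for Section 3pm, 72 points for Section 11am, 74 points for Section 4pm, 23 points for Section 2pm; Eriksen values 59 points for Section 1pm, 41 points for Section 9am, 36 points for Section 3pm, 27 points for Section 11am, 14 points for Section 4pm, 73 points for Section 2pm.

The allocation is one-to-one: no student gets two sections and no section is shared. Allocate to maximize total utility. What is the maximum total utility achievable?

Optimal: Santos→Section 3pm (81 points), Novak→Section 1pm (51 points), Tanaka→Section 9am (93 points), Delgado→Section 11am (83 points), Rivera→Section 4pm (74 points), Eriksen→Section 2pm (73 points) — total 81+51+93+83+74+73 = 455 points.
Max-entry greedy (repeatedly take the single best remaining cell) gives 424 points, worse by 31.
Next-best assignment: Santos→Section 3pm, Novak→Section 1pm, Tanaka→Section 4pm, Delgado→Section 11am, Rivera→Section 9am, Eriksen→Section 2pm = 440 points.
Swapping Eriksen↔Novak (Eriksen→Section 1pm 59 points, Novak→Section 2pm 20 points) loses 45.

Max total: 455 points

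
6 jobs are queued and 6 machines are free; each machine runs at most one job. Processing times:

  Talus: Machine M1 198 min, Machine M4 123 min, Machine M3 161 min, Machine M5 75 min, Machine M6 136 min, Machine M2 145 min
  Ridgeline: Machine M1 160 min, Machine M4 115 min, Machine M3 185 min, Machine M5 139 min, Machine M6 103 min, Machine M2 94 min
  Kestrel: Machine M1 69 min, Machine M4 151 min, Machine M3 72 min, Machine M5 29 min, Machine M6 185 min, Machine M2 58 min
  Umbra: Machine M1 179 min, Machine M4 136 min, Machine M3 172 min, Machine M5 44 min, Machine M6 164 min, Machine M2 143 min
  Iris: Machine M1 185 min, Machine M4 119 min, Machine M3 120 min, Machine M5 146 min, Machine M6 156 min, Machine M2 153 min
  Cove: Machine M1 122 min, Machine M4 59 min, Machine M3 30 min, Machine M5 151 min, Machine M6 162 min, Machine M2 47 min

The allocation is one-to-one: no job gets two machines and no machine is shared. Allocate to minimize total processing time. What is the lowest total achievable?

Optimal: Talus→Machine M6 (136 min), Ridgeline→Machine M2 (94 min), Kestrel→Machine M1 (69 min), Umbra→Machine M5 (44 min), Iris→Machine M4 (119 min), Cove→Machine M3 (30 min) — total 136+94+69+44+119+30 = 492 min.
Row-greedy (each job in turn takes its cheapest remaining machine) gives 656 min, worse by 164.
Next-best assignment: Talus→Machine M4, Ridgeline→Machine M6, Kestrel→Machine M1, Umbra→Machine M5, Iris→Machine M3, Cove→Machine M2 = 506 min.
Every other assignment is strictly worse.

Minimum total: 492 min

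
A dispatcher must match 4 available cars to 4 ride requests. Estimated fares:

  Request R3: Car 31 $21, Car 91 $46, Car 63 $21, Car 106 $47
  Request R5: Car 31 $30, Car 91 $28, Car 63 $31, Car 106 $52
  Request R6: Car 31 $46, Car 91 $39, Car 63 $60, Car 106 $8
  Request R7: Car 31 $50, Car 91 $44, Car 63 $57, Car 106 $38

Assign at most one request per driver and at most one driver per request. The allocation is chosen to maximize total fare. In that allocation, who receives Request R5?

This is the linear assignment problem.
Optimal: Car 31→Request R7 ($50), Car 91→Request R3 ($46), Car 63→Request R6 ($60), Car 106→Request R5 ($52) — total 50+46+60+52 = $208.
Column-greedy (each request in turn goes to its best remaining driver) gives $168, worse by 40.
Next-best assignment: Car 31→Request R6, Car 91→Request R3, Car 63→Request R7, Car 106→Request R5 = $201.
No other one-to-one assignment exceeds $208.

Car 106 receives Request R5.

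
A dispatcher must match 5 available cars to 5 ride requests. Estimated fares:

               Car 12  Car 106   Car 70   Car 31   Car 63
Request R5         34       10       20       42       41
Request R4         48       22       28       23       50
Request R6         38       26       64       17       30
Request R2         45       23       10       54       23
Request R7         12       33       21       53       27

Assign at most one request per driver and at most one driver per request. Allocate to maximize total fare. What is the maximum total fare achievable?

Max total: $240

Optimal: Car 12→Request R4 ($48), Car 106→Request R7 ($33), Car 70→Request R6 ($64), Car 31→Request R2 ($54), Car 63→Request R5 ($41) — total 48+33+64+54+41 = $240.
Swapping Car 106↔Car 63 (Car 106→Request R5 $10, Car 63→Request R7 $27) loses 37.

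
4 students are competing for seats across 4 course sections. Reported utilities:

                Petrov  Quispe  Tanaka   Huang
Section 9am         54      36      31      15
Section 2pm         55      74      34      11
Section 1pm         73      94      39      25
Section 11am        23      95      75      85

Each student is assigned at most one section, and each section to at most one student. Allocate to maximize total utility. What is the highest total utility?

Max total: 267 points

This is a one-to-one assignment (maximum-weight bipartite matching).
Optimal: Petrov→Section 9am (54 points), Quispe→Section 1pm (94 points), Tanaka→Section 2pm (34 points), Huang→Section 11am (85 points) — total 54+94+34+85 = 267 points.
Row-greedy (each student in turn takes its best remaining section) gives 217 points, worse by 50.
Next-best assignment: Petrov→Section 2pm, Quispe→Section 1pm, Tanaka→Section 9am, Huang→Section 11am = 265 points.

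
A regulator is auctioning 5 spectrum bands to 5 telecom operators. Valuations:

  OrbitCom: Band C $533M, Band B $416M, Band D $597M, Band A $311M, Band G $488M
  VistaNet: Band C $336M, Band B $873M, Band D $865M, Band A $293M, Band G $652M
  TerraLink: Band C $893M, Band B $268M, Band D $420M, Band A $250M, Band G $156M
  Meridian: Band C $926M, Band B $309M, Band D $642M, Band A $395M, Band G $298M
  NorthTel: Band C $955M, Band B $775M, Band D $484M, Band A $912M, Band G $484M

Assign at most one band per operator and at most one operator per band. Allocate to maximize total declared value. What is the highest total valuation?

Maximum total: $3808M

Optimal: OrbitCom→Band G ($488M), VistaNet→Band B ($873M), TerraLink→Band C ($893M), Meridian→Band D ($642M), NorthTel→Band A ($912M) — total 488+873+893+642+912 = $3808M.
Next-best assignment: OrbitCom→Band G, VistaNet→Band B, TerraLink→Band D, Meridian→Band C, NorthTel→Band A = $3619M.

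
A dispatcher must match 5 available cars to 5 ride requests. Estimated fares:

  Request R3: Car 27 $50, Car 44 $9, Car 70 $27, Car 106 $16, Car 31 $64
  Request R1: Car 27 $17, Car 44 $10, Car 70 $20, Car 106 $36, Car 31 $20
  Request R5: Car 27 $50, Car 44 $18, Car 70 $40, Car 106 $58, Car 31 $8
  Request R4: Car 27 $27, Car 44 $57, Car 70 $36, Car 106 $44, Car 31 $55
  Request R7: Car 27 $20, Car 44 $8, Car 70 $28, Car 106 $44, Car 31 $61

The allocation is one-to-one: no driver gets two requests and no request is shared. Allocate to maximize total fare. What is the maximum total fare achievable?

Optimal: Car 27→Request R3 ($50), Car 44→Request R4 ($57), Car 70→Request R1 ($20), Car 106→Request R5 ($58), Car 31→Request R7 ($61) — total 50+57+20+58+61 = $246.
Next-best assignment: Car 27→Request R3, Car 44→Request R4, Car 70→Request R5, Car 106→Request R1, Car 31→Request R7 = $244.
No other one-to-one assignment exceeds $246.

Maximum total: $246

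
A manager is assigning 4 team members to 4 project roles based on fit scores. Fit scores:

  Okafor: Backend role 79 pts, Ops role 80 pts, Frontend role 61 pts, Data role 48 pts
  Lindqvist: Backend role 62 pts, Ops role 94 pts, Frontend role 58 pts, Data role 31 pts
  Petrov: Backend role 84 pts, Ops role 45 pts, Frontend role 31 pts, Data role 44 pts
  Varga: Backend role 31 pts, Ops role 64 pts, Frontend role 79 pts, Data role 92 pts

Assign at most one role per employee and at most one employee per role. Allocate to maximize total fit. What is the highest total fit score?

Optimal: Okafor→Frontend role (61 pts), Lindqvist→Ops role (94 pts), Petrov→Backend role (84 pts), Varga→Data role (92 pts) — total 61+94+84+92 = 331 pts.
Column-greedy (each role in turn goes to its best remaining employee) gives 305 pts, worse by 26.
Next-best assignment: Okafor→Ops role, Lindqvist→Frontend role, Petrov→Backend role, Varga→Data role = 314 pts.

Maximum total: 331 pts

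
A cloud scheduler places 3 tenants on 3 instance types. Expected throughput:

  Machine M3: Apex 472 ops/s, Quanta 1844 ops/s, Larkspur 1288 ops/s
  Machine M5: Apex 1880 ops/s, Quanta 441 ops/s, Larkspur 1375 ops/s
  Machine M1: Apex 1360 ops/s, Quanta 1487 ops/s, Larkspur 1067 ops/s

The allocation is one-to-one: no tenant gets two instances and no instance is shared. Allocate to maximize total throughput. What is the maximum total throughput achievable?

Optimal: Apex→Machine M5 (1880 ops/s), Quanta→Machine M3 (1844 ops/s), Larkspur→Machine M1 (1067 ops/s) — total 1880+1844+1067 = 4791 ops/s.
Next-best assignment: Apex→Machine M5, Quanta→Machine M1, Larkspur→Machine M3 = 4655 ops/s.
Checked against all permutations: 4791 ops/s is optimal.

Max total: 4791 ops/s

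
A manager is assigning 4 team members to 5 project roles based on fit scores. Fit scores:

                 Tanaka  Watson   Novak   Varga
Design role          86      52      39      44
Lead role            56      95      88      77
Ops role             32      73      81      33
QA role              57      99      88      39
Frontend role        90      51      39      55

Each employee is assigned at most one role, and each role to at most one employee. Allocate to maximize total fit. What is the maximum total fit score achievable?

This is a one-to-one assignment (maximum-weight bipartite matching).
Optimal: Tanaka→Frontend role (90 pts), Watson→QA role (99 pts), Novak→Ops role (81 pts), Varga→Lead role (77 pts) — total 90+99+81+77 = 347 pts.
Max-entry greedy (repeatedly take the single best remaining cell) gives 321 pts, worse by 26.
Swapping Tanaka↔Watson (Tanaka→QA role 57 pts, Watson→Frontend role 51 pts) loses 81.

Max total: 347 pts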